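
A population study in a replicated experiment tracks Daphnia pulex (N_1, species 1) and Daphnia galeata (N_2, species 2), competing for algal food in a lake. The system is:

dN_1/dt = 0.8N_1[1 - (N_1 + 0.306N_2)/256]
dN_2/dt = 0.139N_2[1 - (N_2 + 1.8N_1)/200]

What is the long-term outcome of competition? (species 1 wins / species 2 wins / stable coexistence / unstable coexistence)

Compare the nullcline intercepts: K1/α12 = 256/0.306 = 837 > K2 = 200; K2/α21 = 200/1.8 = 111 < K1 = 256.
Since the inequalities point opposite ways, species 1 can invade but species 2 cannot.

species 1 excludes species 2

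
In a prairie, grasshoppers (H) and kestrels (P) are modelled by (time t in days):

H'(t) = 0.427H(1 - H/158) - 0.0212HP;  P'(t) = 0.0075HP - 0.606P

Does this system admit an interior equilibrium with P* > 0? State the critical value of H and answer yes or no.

The predator equation gives dP/dt > 0 only when H > 0.606/0.0075 = 80.8.
Without the predator, H → K = 158. Since 158 > 80.8, the predator can invade and persist.

Threshold H = 80.8; K > 80.8, so yes, the predator persists.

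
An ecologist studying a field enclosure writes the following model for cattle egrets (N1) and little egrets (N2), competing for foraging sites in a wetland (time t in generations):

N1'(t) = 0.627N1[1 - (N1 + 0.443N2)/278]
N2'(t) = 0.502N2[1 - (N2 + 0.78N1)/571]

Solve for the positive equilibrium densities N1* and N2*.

Setting both brackets to zero gives the nullclines N1 + 0.443N2 = 278 and 0.78N1 + N2 = 571.
Substituting N2 = 571 - 0.78N1 into the first: N1(1 - 0.443·0.78) = 278 - 0.443·571.
So N1* = 25/0.654 = 38.3, and then N2* = 571 - 0.78·38.3 = 541.

N1* ≈ 38.3, N2* ≈ 541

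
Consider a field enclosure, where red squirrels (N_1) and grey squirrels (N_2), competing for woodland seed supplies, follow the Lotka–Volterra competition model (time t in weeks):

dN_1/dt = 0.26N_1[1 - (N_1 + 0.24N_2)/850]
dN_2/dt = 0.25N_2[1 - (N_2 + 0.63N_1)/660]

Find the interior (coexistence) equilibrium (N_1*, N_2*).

Setting both brackets to zero gives the nullclines N_1 + 0.24N_2 = 850 and 0.63N_1 + N_2 = 660.
Substituting N_2 = 660 - 0.63N_1 into the first: N_1(1 - 0.24·0.63) = 850 - 0.24·660.
So N_1* = 692/0.849 = 815, and then N_2* = 660 - 0.63·815 = 147.

N_1* ≈ 815, N_2* ≈ 147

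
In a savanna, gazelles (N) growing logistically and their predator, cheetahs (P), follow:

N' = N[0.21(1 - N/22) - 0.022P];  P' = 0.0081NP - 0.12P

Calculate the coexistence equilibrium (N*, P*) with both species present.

From dP/dt = 0 with P > 0: 0.0081N* = 0.12, so N* = 14.8.
Substitute into dN/dt = 0: 0.21(1 - 14.8/22) = 0.022P*.
The bracket is 0.327, giving P* = 0.0686/0.022 = 3.12.

N* ≈ 14.8, P* ≈ 3.12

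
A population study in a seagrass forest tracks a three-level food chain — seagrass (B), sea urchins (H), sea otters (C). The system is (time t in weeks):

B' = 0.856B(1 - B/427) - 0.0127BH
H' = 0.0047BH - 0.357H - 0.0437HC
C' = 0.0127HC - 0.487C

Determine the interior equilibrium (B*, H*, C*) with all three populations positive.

From dC/dt = 0: 0.0127H* = 0.487, so H* = 38.3.
From dB/dt = 0: 0.856(1 - B*/427) = 0.0127·38.3, giving B* = 427·(1 - 0.569) = 184.
From dH/dt = 0: 0.0047·184 - 0.357 = 0.0437C*, so C* = 0.508/0.0437 = 11.6.

B* ≈ 184, H* ≈ 38.3, C* ≈ 11.6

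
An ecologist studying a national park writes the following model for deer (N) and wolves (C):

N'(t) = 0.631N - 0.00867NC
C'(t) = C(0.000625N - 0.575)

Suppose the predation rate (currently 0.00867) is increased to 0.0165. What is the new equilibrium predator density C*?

At the interior fixed point, setting dN/dt = 0 with N > 0 fixes C* = (prey growth rate)/(NC coefficient) — independent of the other coefficients.
With the change, C* = 0.631/0.0165 = 38.2; it falls from 72.8.

C* ≈ 38.2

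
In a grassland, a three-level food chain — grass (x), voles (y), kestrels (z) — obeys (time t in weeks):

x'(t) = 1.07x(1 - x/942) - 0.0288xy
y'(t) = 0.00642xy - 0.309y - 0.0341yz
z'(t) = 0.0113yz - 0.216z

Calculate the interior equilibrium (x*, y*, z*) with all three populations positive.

From dz/dt = 0: 0.0113y* = 0.216, so y* = 19.1.
From dx/dt = 0: 1.07(1 - x*/942) = 0.0288·19.1, giving x* = 942·(1 - 0.514) = 457.
From dy/dt = 0: 0.00642·457 - 0.309 = 0.0341z*, so z* = 2.63/0.0341 = 77.

x* ≈ 457, y* ≈ 19.1, z* ≈ 77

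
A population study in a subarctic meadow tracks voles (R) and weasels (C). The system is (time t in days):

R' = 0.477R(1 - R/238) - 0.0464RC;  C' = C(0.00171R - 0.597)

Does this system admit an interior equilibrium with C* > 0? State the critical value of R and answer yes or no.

Threshold R = 349; K < 349, so no, the predator goes extinct.

The predator equation gives dC/dt > 0 only when R > 0.597/0.00171 = 349.
Without the predator, R → K = 238. Since 238 < 349, the predator cannot invade.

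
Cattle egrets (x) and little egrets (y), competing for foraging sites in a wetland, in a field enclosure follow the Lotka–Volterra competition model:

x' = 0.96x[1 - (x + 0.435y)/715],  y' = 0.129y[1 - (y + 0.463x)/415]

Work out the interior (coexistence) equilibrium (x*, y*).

x* ≈ 669, y* ≈ 105

Setting both brackets to zero gives the nullclines x + 0.435y = 715 and 0.463x + y = 415.
Substituting y = 415 - 0.463x into the first: x(1 - 0.435·0.463) = 715 - 0.435·415.
So x* = 534/0.799 = 669, and then y* = 415 - 0.463·669 = 105.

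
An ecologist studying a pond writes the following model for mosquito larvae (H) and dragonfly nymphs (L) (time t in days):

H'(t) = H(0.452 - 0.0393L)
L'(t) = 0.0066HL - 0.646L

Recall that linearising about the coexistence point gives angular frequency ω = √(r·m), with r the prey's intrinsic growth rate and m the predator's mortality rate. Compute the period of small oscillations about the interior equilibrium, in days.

T ≈ 11.6 days

Here r = 0.452 and m = 0.646, so r·m = 0.292.
ω = √0.292 = 0.54 per day, hence T = 2π/ω ≈ 11.6 days.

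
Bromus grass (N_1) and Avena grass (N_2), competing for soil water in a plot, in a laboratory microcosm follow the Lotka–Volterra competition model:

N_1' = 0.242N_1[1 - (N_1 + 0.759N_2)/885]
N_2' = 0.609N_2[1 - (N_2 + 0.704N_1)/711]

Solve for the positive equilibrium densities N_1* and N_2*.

N_1* ≈ 742, N_2* ≈ 189

Setting both brackets to zero gives the nullclines N_1 + 0.759N_2 = 885 and 0.704N_1 + N_2 = 711.
Substituting N_2 = 711 - 0.704N_1 into the first: N_1(1 - 0.759·0.704) = 885 - 0.759·711.
So N_1* = 345/0.466 = 742, and then N_2* = 711 - 0.704·742 = 189.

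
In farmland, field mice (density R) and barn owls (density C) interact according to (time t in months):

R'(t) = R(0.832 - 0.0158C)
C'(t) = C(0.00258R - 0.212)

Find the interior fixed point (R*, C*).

R* ≈ 82.2, C* ≈ 52.7

Set dC/dt = 0 with C > 0: 0.00258R - 0.212 = 0, so R* = 0.212/0.00258 = 82.2.
Set dR/dt = 0 with R > 0: 0.832 - 0.0158C = 0, so C* = 0.832/0.0158 = 52.7.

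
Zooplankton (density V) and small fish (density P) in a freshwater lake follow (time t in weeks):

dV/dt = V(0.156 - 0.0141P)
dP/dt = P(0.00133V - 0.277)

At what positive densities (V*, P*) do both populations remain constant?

V* ≈ 208, P* ≈ 11.1

Set dP/dt = 0 with P > 0: 0.00133V - 0.277 = 0, so V* = 0.277/0.00133 = 208.
Set dV/dt = 0 with V > 0: 0.156 - 0.0141P = 0, so P* = 0.156/0.0141 = 11.1.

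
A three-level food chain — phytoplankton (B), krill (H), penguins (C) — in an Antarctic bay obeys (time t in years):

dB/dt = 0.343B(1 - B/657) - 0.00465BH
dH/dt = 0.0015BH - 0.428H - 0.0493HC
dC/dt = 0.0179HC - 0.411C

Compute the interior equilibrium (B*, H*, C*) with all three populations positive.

B* ≈ 452, H* ≈ 23, C* ≈ 5.09

From dC/dt = 0: 0.0179H* = 0.411, so H* = 23.
From dB/dt = 0: 0.343(1 - B*/657) = 0.00465·23, giving B* = 657·(1 - 0.311) = 452.
From dH/dt = 0: 0.0015·452 - 0.428 = 0.0493C*, so C* = 0.251/0.0493 = 5.09.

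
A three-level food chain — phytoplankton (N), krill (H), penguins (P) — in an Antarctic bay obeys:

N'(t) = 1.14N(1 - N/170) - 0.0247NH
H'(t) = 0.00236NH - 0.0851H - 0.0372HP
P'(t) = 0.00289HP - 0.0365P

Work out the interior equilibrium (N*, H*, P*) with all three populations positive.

From dP/dt = 0: 0.00289H* = 0.0365, so H* = 12.6.
From dN/dt = 0: 1.14(1 - N*/170) = 0.0247·12.6, giving N* = 170·(1 - 0.274) = 123.
From dH/dt = 0: 0.00236·123 - 0.0851 = 0.0372P*, so P* = 0.206/0.0372 = 5.55.

N* ≈ 123, H* ≈ 12.6, P* ≈ 5.55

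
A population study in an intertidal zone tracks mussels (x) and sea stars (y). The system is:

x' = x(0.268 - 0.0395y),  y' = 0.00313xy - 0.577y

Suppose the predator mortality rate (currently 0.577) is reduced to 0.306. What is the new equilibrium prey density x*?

At the interior fixed point, setting dy/dt = 0 with y > 0 fixes x* = (predator death rate)/(xy coefficient) — independent of the other coefficients.
With the change, x* = 0.306/0.00313 = 97.8; it falls from 184.

x* ≈ 97.8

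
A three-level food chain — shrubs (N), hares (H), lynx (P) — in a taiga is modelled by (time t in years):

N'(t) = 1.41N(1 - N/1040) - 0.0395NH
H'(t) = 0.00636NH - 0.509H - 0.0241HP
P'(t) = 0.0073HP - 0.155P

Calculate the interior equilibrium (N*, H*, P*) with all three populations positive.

From dP/dt = 0: 0.0073H* = 0.155, so H* = 21.2.
From dN/dt = 0: 1.41(1 - N*/1040) = 0.0395·21.2, giving N* = 1040·(1 - 0.595) = 421.
From dH/dt = 0: 0.00636·421 - 0.509 = 0.0241P*, so P* = 2.17/0.0241 = 90.1.

N* ≈ 421, H* ≈ 21.2, P* ≈ 90.1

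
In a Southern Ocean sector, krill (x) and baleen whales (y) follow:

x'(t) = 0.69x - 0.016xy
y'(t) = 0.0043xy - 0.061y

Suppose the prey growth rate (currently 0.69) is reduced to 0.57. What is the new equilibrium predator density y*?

At the interior fixed point, setting dx/dt = 0 with x > 0 fixes y* = (prey growth rate)/(xy coefficient) — independent of the other coefficients.
With the change, y* = 0.57/0.016 = 35.6; it falls from 43.1.

y* ≈ 35.6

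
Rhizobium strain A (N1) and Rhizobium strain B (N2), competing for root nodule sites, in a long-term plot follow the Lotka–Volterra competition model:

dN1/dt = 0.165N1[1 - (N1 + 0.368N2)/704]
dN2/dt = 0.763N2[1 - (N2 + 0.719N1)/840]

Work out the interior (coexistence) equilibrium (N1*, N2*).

Setting both brackets to zero gives the nullclines N1 + 0.368N2 = 704 and 0.719N1 + N2 = 840.
Substituting N2 = 840 - 0.719N1 into the first: N1(1 - 0.368·0.719) = 704 - 0.368·840.
So N1* = 395/0.735 = 537, and then N2* = 840 - 0.719·537 = 454.

N1* ≈ 537, N2* ≈ 454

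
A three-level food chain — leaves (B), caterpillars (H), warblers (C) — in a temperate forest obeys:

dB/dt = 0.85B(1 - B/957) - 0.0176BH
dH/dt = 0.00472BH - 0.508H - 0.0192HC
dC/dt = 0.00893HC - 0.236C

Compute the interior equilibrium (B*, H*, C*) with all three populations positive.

From dC/dt = 0: 0.00893H* = 0.236, so H* = 26.4.
From dB/dt = 0: 0.85(1 - B*/957) = 0.0176·26.4, giving B* = 957·(1 - 0.547) = 433.
From dH/dt = 0: 0.00472·433 - 0.508 = 0.0192C*, so C* = 1.54/0.0192 = 80.1.

B* ≈ 433, H* ≈ 26.4, C* ≈ 80.1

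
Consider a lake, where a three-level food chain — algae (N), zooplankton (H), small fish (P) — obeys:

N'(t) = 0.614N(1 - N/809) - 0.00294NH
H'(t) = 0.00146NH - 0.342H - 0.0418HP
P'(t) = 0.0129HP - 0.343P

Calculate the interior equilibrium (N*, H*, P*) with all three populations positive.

From dP/dt = 0: 0.0129H* = 0.343, so H* = 26.6.
From dN/dt = 0: 0.614(1 - N*/809) = 0.00294·26.6, giving N* = 809·(1 - 0.127) = 706.
From dH/dt = 0: 0.00146·706 - 0.342 = 0.0418P*, so P* = 0.689/0.0418 = 16.5.

N* ≈ 706, H* ≈ 26.6, P* ≈ 16.5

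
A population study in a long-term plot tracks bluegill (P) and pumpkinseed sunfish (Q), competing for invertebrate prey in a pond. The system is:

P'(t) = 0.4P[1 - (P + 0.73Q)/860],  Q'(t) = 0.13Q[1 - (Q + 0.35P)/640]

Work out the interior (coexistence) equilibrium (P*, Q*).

Setting both brackets to zero gives the nullclines P + 0.73Q = 860 and 0.35P + Q = 640.
Substituting Q = 640 - 0.35P into the first: P(1 - 0.73·0.35) = 860 - 0.73·640.
So P* = 393/0.744 = 528, and then Q* = 640 - 0.35·528 = 455.

P* ≈ 528, Q* ≈ 455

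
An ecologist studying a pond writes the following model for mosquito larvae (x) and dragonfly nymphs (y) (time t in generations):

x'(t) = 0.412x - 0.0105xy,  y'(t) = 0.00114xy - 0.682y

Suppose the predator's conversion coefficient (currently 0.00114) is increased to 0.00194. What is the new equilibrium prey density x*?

x* ≈ 352

At the interior fixed point, setting dy/dt = 0 with y > 0 fixes x* = (predator death rate)/(xy coefficient) — independent of the other coefficients.
With the change, x* = 0.682/0.00194 = 352; it falls from 598.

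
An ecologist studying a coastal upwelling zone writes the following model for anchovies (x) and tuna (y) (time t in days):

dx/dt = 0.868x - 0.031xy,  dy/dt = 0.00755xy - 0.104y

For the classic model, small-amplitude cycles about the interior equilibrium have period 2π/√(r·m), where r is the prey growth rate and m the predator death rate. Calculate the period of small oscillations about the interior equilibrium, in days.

Here r = 0.868 and m = 0.104, so r·m = 0.0903.
ω = √0.0903 = 0.3 per day, hence T = 2π/ω ≈ 20.9 days.

T ≈ 20.9 days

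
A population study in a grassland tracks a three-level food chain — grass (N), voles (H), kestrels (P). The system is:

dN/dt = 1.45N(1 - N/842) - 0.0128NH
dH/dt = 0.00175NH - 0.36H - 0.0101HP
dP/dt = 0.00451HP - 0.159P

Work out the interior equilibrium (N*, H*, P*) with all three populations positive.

N* ≈ 580, H* ≈ 35.3, P* ≈ 64.8

From dP/dt = 0: 0.00451H* = 0.159, so H* = 35.3.
From dN/dt = 0: 1.45(1 - N*/842) = 0.0128·35.3, giving N* = 842·(1 - 0.311) = 580.
From dH/dt = 0: 0.00175·580 - 0.36 = 0.0101P*, so P* = 0.655/0.0101 = 64.8.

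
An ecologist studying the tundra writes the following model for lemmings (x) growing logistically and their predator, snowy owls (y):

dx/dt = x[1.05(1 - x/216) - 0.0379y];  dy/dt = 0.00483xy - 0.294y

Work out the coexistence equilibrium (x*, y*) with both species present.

x* ≈ 60.9, y* ≈ 19.9

From dy/dt = 0 with y > 0: 0.00483x* = 0.294, so x* = 60.9.
Substitute into dx/dt = 0: 1.05(1 - 60.9/216) = 0.0379y*.
The bracket is 0.718, giving y* = 0.754/0.0379 = 19.9.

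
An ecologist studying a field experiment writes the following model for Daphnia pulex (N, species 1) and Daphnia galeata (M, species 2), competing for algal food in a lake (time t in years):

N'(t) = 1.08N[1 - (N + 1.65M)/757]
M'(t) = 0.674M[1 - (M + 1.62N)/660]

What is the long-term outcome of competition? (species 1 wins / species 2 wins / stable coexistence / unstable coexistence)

unstable coexistence (outcome depends on initial conditions)

Compare the nullcline intercepts: K1/α12 = 757/1.65 = 459 < K2 = 660; K2/α21 = 660/1.62 = 407 < K1 = 757.
Since both are reversed, neither can invade when rare; the interior point is a saddle.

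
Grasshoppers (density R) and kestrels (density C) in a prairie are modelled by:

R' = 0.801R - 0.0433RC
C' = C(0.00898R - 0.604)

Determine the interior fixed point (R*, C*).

R* ≈ 67.3, C* ≈ 18.5

Set dC/dt = 0 with C > 0: 0.00898R - 0.604 = 0, so R* = 0.604/0.00898 = 67.3.
Set dR/dt = 0 with R > 0: 0.801 - 0.0433C = 0, so C* = 0.801/0.0433 = 18.5.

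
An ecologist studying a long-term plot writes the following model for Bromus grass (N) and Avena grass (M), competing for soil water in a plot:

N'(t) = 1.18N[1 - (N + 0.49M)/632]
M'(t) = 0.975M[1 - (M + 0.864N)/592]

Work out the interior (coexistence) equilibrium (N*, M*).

N* ≈ 593, M* ≈ 79.7

Setting both brackets to zero gives the nullclines N + 0.49M = 632 and 0.864N + M = 592.
Substituting M = 592 - 0.864N into the first: N(1 - 0.49·0.864) = 632 - 0.49·592.
So N* = 342/0.577 = 593, and then M* = 592 - 0.864·593 = 79.7.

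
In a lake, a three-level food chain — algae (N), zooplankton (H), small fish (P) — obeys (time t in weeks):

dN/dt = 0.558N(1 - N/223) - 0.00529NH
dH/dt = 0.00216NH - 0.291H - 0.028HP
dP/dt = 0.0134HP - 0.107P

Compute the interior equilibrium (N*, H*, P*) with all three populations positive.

N* ≈ 206, H* ≈ 7.99, P* ≈ 5.51

From dP/dt = 0: 0.0134H* = 0.107, so H* = 7.99.
From dN/dt = 0: 0.558(1 - N*/223) = 0.00529·7.99, giving N* = 223·(1 - 0.0757) = 206.
From dH/dt = 0: 0.00216·206 - 0.291 = 0.028P*, so P* = 0.154/0.028 = 5.51.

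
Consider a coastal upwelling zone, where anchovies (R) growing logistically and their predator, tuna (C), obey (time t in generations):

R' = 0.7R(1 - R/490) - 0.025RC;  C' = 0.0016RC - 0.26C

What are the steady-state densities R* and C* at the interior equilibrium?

From dC/dt = 0 with C > 0: 0.0016R* = 0.26, so R* = 162.
Substitute into dR/dt = 0: 0.7(1 - 162/490) = 0.025C*.
The bracket is 0.668, giving C* = 0.468/0.025 = 18.7.

R* ≈ 162, C* ≈ 18.7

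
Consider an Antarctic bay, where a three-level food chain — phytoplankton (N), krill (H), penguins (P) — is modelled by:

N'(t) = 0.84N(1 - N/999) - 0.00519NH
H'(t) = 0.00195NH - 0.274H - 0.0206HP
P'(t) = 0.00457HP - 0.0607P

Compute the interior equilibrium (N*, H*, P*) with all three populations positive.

N* ≈ 917, H* ≈ 13.3, P* ≈ 73.5

From dP/dt = 0: 0.00457H* = 0.0607, so H* = 13.3.
From dN/dt = 0: 0.84(1 - N*/999) = 0.00519·13.3, giving N* = 999·(1 - 0.0821) = 917.
From dH/dt = 0: 0.00195·917 - 0.274 = 0.0206P*, so P* = 1.51/0.0206 = 73.5.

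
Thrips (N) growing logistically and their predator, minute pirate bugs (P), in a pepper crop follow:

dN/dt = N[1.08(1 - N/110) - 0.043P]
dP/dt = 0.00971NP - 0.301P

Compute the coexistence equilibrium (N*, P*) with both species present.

From dP/dt = 0 with P > 0: 0.00971N* = 0.301, so N* = 31.
Substitute into dN/dt = 0: 1.08(1 - 31/110) = 0.043P*.
The bracket is 0.718, giving P* = 0.776/0.043 = 18.

N* ≈ 31, P* ≈ 18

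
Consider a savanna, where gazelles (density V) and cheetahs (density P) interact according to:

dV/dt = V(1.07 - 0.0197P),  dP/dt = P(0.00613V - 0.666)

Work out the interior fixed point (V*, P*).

Set dP/dt = 0 with P > 0: 0.00613V - 0.666 = 0, so V* = 0.666/0.00613 = 109.
Set dV/dt = 0 with V > 0: 1.07 - 0.0197P = 0, so P* = 1.07/0.0197 = 54.3.

V* ≈ 109, P* ≈ 54.3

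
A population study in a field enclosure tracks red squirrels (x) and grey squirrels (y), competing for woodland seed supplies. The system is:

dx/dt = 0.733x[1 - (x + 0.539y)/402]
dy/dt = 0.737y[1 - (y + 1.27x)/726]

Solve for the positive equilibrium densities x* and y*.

Setting both brackets to zero gives the nullclines x + 0.539y = 402 and 1.27x + y = 726.
Substituting y = 726 - 1.27x into the first: x(1 - 0.539·1.27) = 402 - 0.539·726.
So x* = 10.7/0.315 = 33.9, and then y* = 726 - 1.27·33.9 = 683.

x* ≈ 33.9, y* ≈ 683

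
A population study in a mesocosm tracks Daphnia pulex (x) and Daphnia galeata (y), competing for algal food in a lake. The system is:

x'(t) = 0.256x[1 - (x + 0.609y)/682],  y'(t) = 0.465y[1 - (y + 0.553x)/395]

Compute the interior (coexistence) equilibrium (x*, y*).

x* ≈ 666, y* ≈ 26.9

Setting both brackets to zero gives the nullclines x + 0.609y = 682 and 0.553x + y = 395.
Substituting y = 395 - 0.553x into the first: x(1 - 0.609·0.553) = 682 - 0.609·395.
So x* = 441/0.663 = 666, and then y* = 395 - 0.553·666 = 26.9.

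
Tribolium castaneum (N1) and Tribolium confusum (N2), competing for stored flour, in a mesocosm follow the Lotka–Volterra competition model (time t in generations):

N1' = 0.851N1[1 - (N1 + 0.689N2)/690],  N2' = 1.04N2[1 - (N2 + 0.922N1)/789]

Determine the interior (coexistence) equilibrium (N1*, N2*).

Setting both brackets to zero gives the nullclines N1 + 0.689N2 = 690 and 0.922N1 + N2 = 789.
Substituting N2 = 789 - 0.922N1 into the first: N1(1 - 0.689·0.922) = 690 - 0.689·789.
So N1* = 146/0.365 = 401, and then N2* = 789 - 0.922·401 = 419.

N1* ≈ 401, N2* ≈ 419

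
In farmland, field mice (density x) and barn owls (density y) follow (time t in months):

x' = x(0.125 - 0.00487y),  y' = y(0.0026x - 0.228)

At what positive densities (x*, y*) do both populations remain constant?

Set dy/dt = 0 with y > 0: 0.0026x - 0.228 = 0, so x* = 0.228/0.0026 = 87.7.
Set dx/dt = 0 with x > 0: 0.125 - 0.00487y = 0, so y* = 0.125/0.00487 = 25.7.

x* ≈ 87.7, y* ≈ 25.7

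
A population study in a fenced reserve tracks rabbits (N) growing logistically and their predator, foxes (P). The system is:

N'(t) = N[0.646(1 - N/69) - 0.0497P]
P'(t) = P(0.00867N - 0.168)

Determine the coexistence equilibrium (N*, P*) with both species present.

From dP/dt = 0 with P > 0: 0.00867N* = 0.168, so N* = 19.4.
Substitute into dN/dt = 0: 0.646(1 - 19.4/69) = 0.0497P*.
The bracket is 0.719, giving P* = 0.465/0.0497 = 9.35.

N* ≈ 19.4, P* ≈ 9.35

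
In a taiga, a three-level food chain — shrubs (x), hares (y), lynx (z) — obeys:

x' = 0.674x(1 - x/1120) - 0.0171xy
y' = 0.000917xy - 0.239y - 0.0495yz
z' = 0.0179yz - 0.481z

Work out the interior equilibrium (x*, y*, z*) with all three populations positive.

From dz/dt = 0: 0.0179y* = 0.481, so y* = 26.9.
From dx/dt = 0: 0.674(1 - x*/1120) = 0.0171·26.9, giving x* = 1120·(1 - 0.682) = 356.
From dy/dt = 0: 0.000917·356 - 0.239 = 0.0495z*, so z* = 0.0879/0.0495 = 1.77.

x* ≈ 356, y* ≈ 26.9, z* ≈ 1.77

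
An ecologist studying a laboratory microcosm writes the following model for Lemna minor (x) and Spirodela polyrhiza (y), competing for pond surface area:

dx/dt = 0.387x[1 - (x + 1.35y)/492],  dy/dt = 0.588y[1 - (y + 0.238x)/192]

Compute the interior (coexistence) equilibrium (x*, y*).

Setting both brackets to zero gives the nullclines x + 1.35y = 492 and 0.238x + y = 192.
Substituting y = 192 - 0.238x into the first: x(1 - 1.35·0.238) = 492 - 1.35·192.
So x* = 233/0.679 = 343, and then y* = 192 - 0.238·343 = 110.

x* ≈ 343, y* ≈ 110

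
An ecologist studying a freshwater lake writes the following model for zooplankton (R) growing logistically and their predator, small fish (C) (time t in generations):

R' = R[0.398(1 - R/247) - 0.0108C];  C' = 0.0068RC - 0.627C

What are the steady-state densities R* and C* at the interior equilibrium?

From dC/dt = 0 with C > 0: 0.0068R* = 0.627, so R* = 92.2.
Substitute into dR/dt = 0: 0.398(1 - 92.2/247) = 0.0108C*.
The bracket is 0.627, giving C* = 0.249/0.0108 = 23.1.

R* ≈ 92.2, C* ≈ 23.1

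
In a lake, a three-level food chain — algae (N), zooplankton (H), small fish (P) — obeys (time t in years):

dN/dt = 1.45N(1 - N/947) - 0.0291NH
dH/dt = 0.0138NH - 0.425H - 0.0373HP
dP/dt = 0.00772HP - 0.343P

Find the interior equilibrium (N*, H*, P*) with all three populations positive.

N* ≈ 103, H* ≈ 44.4, P* ≈ 26.6

From dP/dt = 0: 0.00772H* = 0.343, so H* = 44.4.
From dN/dt = 0: 1.45(1 - N*/947) = 0.0291·44.4, giving N* = 947·(1 - 0.892) = 103.
From dH/dt = 0: 0.0138·103 - 0.425 = 0.0373P*, so P* = 0.991/0.0373 = 26.6.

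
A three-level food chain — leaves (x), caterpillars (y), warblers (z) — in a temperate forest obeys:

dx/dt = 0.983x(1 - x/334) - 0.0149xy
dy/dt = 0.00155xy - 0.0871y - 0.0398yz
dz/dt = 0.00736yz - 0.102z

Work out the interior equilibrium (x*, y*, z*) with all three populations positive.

From dz/dt = 0: 0.00736y* = 0.102, so y* = 13.9.
From dx/dt = 0: 0.983(1 - x*/334) = 0.0149·13.9, giving x* = 334·(1 - 0.21) = 264.
From dy/dt = 0: 0.00155·264 - 0.0871 = 0.0398z*, so z* = 0.322/0.0398 = 8.09.

x* ≈ 264, y* ≈ 13.9, z* ≈ 8.09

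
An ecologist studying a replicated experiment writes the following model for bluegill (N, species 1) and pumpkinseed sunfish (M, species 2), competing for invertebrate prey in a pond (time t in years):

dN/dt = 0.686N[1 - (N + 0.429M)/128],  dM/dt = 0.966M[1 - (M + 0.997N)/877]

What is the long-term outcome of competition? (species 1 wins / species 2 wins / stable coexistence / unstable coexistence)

Compare the nullcline intercepts: K1/α12 = 128/0.429 = 298 < K2 = 877; K2/α21 = 877/0.997 = 880 > K1 = 128.
Since the inequalities point opposite ways, species 2 can invade but species 1 cannot.

species 2 excludes species 1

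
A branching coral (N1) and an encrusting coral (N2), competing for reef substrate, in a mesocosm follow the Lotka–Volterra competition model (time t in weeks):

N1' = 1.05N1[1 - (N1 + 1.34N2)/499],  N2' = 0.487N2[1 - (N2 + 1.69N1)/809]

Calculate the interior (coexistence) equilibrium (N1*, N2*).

N1* ≈ 463, N2* ≈ 27.1

Setting both brackets to zero gives the nullclines N1 + 1.34N2 = 499 and 1.69N1 + N2 = 809.
Substituting N2 = 809 - 1.69N1 into the first: N1(1 - 1.34·1.69) = 499 - 1.34·809.
So N1* = -585/-1.26 = 463, and then N2* = 809 - 1.69·463 = 27.1.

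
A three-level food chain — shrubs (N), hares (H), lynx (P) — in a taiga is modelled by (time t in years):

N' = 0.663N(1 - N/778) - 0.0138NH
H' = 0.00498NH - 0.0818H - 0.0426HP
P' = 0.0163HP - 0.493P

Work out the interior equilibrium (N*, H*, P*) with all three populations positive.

N* ≈ 288, H* ≈ 30.2, P* ≈ 31.8

From dP/dt = 0: 0.0163H* = 0.493, so H* = 30.2.
From dN/dt = 0: 0.663(1 - N*/778) = 0.0138·30.2, giving N* = 778·(1 - 0.63) = 288.
From dH/dt = 0: 0.00498·288 - 0.0818 = 0.0426P*, so P* = 1.35/0.0426 = 31.8.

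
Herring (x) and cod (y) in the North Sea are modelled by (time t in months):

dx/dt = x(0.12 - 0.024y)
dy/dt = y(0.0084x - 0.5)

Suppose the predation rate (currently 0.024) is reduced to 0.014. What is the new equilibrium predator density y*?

At the interior fixed point, setting dx/dt = 0 with x > 0 fixes y* = (prey growth rate)/(xy coefficient) — independent of the other coefficients.
With the change, y* = 0.12/0.014 = 8.57; it rises from 5.

y* ≈ 8.57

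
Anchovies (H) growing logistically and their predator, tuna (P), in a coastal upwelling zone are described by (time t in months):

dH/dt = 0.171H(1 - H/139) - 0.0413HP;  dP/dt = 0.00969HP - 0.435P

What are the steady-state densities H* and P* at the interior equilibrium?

From dP/dt = 0 with P > 0: 0.00969H* = 0.435, so H* = 44.9.
Substitute into dH/dt = 0: 0.171(1 - 44.9/139) = 0.0413P*.
The bracket is 0.677, giving P* = 0.116/0.0413 = 2.8.

H* ≈ 44.9, P* ≈ 2.8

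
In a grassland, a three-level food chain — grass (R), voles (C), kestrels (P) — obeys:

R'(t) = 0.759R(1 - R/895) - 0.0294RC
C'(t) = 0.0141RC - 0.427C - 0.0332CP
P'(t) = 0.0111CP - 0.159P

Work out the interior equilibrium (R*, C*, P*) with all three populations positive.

R* ≈ 398, C* ≈ 14.3, P* ≈ 156

From dP/dt = 0: 0.0111C* = 0.159, so C* = 14.3.
From dR/dt = 0: 0.759(1 - R*/895) = 0.0294·14.3, giving R* = 895·(1 - 0.555) = 398.
From dC/dt = 0: 0.0141·398 - 0.427 = 0.0332P*, so P* = 5.19/0.0332 = 156.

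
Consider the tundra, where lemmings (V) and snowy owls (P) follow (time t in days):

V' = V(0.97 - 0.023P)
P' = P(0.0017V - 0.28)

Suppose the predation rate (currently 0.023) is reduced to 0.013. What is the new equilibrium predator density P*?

P* ≈ 74.6

At the interior fixed point, setting dV/dt = 0 with V > 0 fixes P* = (prey growth rate)/(VP coefficient) — independent of the other coefficients.
With the change, P* = 0.97/0.013 = 74.6; it rises from 42.2.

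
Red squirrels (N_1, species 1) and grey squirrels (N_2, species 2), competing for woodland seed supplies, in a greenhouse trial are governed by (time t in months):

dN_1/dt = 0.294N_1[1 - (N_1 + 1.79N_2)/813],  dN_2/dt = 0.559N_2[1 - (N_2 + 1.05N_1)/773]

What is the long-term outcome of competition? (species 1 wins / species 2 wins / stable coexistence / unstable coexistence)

Compare the nullcline intercepts: K1/α12 = 813/1.79 = 454 < K2 = 773; K2/α21 = 773/1.05 = 736 < K1 = 813.
Since both are reversed, neither can invade when rare; the interior point is a saddle.

unstable coexistence (outcome depends on initial conditions)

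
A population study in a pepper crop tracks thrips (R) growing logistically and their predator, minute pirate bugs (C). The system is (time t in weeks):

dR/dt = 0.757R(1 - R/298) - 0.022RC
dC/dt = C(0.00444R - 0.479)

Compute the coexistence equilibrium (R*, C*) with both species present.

R* ≈ 108, C* ≈ 22

From dC/dt = 0 with C > 0: 0.00444R* = 0.479, so R* = 108.
Substitute into dR/dt = 0: 0.757(1 - 108/298) = 0.022C*.
The bracket is 0.638, giving C* = 0.483/0.022 = 22.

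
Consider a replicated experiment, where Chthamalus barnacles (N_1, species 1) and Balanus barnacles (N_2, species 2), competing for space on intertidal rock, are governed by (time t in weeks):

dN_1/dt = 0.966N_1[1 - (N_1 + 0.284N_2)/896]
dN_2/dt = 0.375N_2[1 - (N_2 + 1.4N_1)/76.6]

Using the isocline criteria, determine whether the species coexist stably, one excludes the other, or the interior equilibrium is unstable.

Compare the nullcline intercepts: K1/α12 = 896/0.284 = 3150 > K2 = 76.6; K2/α21 = 76.6/1.4 = 54.7 < K1 = 896.
Since the inequalities point opposite ways, species 1 can invade but species 2 cannot.

species 1 excludes species 2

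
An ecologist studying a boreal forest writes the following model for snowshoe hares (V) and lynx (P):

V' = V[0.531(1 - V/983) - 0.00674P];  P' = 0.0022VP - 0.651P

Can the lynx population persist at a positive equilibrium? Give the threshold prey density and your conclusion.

The predator equation gives dP/dt > 0 only when V > 0.651/0.0022 = 296.
Without the predator, V → K = 983. Since 983 > 296, the predator can invade and persist.

Threshold V = 296; K > 296, so yes, the predator persists.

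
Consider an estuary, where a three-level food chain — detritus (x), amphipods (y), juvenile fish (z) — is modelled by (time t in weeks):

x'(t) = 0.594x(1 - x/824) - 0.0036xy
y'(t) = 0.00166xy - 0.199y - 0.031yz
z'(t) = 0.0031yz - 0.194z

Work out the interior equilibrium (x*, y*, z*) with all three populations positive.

From dz/dt = 0: 0.0031y* = 0.194, so y* = 62.6.
From dx/dt = 0: 0.594(1 - x*/824) = 0.0036·62.6, giving x* = 824·(1 - 0.379) = 511.
From dy/dt = 0: 0.00166·511 - 0.199 = 0.031z*, so z* = 0.65/0.031 = 21.

x* ≈ 511, y* ≈ 62.6, z* ≈ 21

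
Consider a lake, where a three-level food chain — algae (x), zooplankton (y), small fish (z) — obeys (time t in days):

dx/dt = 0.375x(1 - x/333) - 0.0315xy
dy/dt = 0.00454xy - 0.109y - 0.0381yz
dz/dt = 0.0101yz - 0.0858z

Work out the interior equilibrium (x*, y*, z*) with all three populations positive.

From dz/dt = 0: 0.0101y* = 0.0858, so y* = 8.5.
From dx/dt = 0: 0.375(1 - x*/333) = 0.0315·8.5, giving x* = 333·(1 - 0.714) = 95.4.
From dy/dt = 0: 0.00454·95.4 - 0.109 = 0.0381z*, so z* = 0.324/0.0381 = 8.5.

x* ≈ 95.4, y* ≈ 8.5, z* ≈ 8.5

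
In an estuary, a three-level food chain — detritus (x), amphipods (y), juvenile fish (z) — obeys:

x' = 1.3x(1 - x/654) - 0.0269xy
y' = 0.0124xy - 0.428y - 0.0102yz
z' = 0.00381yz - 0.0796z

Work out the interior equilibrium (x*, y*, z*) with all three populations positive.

From dz/dt = 0: 0.00381y* = 0.0796, so y* = 20.9.
From dx/dt = 0: 1.3(1 - x*/654) = 0.0269·20.9, giving x* = 654·(1 - 0.432) = 371.
From dy/dt = 0: 0.0124·371 - 0.428 = 0.0102z*, so z* = 4.18/0.0102 = 409.

x* ≈ 371, y* ≈ 20.9, z* ≈ 409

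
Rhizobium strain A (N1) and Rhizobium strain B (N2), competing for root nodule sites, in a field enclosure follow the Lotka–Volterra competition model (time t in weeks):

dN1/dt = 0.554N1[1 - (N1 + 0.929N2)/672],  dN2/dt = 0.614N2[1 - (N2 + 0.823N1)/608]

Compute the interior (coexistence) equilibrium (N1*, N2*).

Setting both brackets to zero gives the nullclines N1 + 0.929N2 = 672 and 0.823N1 + N2 = 608.
Substituting N2 = 608 - 0.823N1 into the first: N1(1 - 0.929·0.823) = 672 - 0.929·608.
So N1* = 107/0.235 = 455, and then N2* = 608 - 0.823·455 = 233.

N1* ≈ 455, N2* ≈ 233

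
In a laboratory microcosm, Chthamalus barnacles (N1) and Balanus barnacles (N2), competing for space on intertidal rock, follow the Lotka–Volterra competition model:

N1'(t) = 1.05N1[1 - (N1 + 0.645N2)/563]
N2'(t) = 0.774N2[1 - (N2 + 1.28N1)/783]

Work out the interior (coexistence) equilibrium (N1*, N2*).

Setting both brackets to zero gives the nullclines N1 + 0.645N2 = 563 and 1.28N1 + N2 = 783.
Substituting N2 = 783 - 1.28N1 into the first: N1(1 - 0.645·1.28) = 563 - 0.645·783.
So N1* = 58/0.174 = 332, and then N2* = 783 - 1.28·332 = 358.

N1* ≈ 332, N2* ≈ 358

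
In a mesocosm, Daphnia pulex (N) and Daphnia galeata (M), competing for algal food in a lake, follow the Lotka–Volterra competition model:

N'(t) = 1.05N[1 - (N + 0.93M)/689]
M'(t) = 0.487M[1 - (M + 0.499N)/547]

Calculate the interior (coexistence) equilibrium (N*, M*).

Setting both brackets to zero gives the nullclines N + 0.93M = 689 and 0.499N + M = 547.
Substituting M = 547 - 0.499N into the first: N(1 - 0.93·0.499) = 689 - 0.93·547.
So N* = 180/0.536 = 336, and then M* = 547 - 0.499·336 = 379.

N* ≈ 336, M* ≈ 379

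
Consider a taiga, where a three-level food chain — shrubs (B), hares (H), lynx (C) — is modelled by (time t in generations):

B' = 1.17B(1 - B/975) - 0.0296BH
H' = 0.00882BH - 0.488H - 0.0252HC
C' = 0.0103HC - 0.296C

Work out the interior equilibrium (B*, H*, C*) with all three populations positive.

B* ≈ 266, H* ≈ 28.7, C* ≈ 73.8

From dC/dt = 0: 0.0103H* = 0.296, so H* = 28.7.
From dB/dt = 0: 1.17(1 - B*/975) = 0.0296·28.7, giving B* = 975·(1 - 0.727) = 266.
From dH/dt = 0: 0.00882·266 - 0.488 = 0.0252C*, so C* = 1.86/0.0252 = 73.8.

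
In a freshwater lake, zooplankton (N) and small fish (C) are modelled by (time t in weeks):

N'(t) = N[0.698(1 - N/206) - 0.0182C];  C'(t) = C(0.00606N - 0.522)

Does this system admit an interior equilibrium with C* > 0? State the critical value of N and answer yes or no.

Threshold N = 86.1; K > 86.1, so yes, the predator persists.

The predator equation gives dC/dt > 0 only when N > 0.522/0.00606 = 86.1.
Without the predator, N → K = 206. Since 206 > 86.1, the predator can invade and persist.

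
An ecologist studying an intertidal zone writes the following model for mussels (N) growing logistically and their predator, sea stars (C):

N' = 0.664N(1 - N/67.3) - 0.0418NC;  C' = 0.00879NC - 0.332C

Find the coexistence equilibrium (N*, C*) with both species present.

From dC/dt = 0 with C > 0: 0.00879N* = 0.332, so N* = 37.8.
Substitute into dN/dt = 0: 0.664(1 - 37.8/67.3) = 0.0418C*.
The bracket is 0.439, giving C* = 0.291/0.0418 = 6.97.

N* ≈ 37.8, C* ≈ 6.97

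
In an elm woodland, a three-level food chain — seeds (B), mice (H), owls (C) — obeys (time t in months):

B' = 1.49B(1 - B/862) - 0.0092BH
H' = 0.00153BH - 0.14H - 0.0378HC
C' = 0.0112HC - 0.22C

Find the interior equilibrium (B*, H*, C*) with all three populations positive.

From dC/dt = 0: 0.0112H* = 0.22, so H* = 19.6.
From dB/dt = 0: 1.49(1 - B*/862) = 0.0092·19.6, giving B* = 862·(1 - 0.121) = 757.
From dH/dt = 0: 0.00153·757 - 0.14 = 0.0378C*, so C* = 1.02/0.0378 = 27.

B* ≈ 757, H* ≈ 19.6, C* ≈ 27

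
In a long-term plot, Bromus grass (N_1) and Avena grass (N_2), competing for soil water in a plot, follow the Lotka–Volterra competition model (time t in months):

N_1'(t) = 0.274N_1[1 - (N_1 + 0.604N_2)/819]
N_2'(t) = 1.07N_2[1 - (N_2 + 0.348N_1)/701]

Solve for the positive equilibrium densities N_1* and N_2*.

Setting both brackets to zero gives the nullclines N_1 + 0.604N_2 = 819 and 0.348N_1 + N_2 = 701.
Substituting N_2 = 701 - 0.348N_1 into the first: N_1(1 - 0.604·0.348) = 819 - 0.604·701.
So N_1* = 396/0.79 = 501, and then N_2* = 701 - 0.348·501 = 527.

N_1* ≈ 501, N_2* ≈ 527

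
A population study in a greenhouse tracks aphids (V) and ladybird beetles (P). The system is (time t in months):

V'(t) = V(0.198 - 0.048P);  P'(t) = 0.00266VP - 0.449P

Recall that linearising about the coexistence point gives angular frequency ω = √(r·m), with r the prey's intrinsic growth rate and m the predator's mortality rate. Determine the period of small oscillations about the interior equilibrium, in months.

Here r = 0.198 and m = 0.449, so r·m = 0.0889.
ω = √0.0889 = 0.298 per month, hence T = 2π/ω ≈ 21.1 months.

T ≈ 21.1 months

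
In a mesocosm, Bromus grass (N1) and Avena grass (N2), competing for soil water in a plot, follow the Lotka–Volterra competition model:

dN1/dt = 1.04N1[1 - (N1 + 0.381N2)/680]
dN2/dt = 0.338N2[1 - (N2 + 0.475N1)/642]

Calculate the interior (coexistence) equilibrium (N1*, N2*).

N1* ≈ 532, N2* ≈ 389

Setting both brackets to zero gives the nullclines N1 + 0.381N2 = 680 and 0.475N1 + N2 = 642.
Substituting N2 = 642 - 0.475N1 into the first: N1(1 - 0.381·0.475) = 680 - 0.381·642.
So N1* = 435/0.819 = 532, and then N2* = 642 - 0.475·532 = 389.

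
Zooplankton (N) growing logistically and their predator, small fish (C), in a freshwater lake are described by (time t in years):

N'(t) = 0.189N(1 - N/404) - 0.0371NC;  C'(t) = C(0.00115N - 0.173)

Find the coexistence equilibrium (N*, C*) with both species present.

N* ≈ 150, C* ≈ 3.2

From dC/dt = 0 with C > 0: 0.00115N* = 0.173, so N* = 150.
Substitute into dN/dt = 0: 0.189(1 - 150/404) = 0.0371C*.
The bracket is 0.628, giving C* = 0.119/0.0371 = 3.2.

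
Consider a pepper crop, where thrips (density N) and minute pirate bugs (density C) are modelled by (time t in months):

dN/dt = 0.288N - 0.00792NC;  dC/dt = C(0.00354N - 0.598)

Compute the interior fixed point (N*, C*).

Set dC/dt = 0 with C > 0: 0.00354N - 0.598 = 0, so N* = 0.598/0.00354 = 169.
Set dN/dt = 0 with N > 0: 0.288 - 0.00792C = 0, so C* = 0.288/0.00792 = 36.4.

N* ≈ 169, C* ≈ 36.4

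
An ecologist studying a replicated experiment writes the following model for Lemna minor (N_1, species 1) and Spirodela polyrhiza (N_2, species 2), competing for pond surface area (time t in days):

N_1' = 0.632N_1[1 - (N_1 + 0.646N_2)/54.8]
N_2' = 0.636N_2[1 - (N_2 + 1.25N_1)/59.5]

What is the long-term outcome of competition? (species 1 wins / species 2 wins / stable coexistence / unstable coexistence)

Compare the nullcline intercepts: K1/α12 = 54.8/0.646 = 84.8 > K2 = 59.5; K2/α21 = 59.5/1.25 = 47.6 < K1 = 54.8.
Since the inequalities point opposite ways, species 1 can invade but species 2 cannot.

species 1 excludes species 2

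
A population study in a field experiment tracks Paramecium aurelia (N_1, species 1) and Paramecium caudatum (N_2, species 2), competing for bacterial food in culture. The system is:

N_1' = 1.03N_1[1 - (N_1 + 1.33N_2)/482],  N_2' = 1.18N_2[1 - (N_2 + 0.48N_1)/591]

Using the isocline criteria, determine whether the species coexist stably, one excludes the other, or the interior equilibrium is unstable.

Compare the nullcline intercepts: K1/α12 = 482/1.33 = 362 < K2 = 591; K2/α21 = 591/0.48 = 1230 > K1 = 482.
Since the inequalities point opposite ways, species 2 can invade but species 1 cannot.

species 2 excludes species 1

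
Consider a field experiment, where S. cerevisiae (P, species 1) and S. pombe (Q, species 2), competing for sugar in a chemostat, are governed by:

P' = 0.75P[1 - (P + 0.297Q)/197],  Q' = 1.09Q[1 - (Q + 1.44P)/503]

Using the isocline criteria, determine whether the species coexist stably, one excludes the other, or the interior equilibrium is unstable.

Compare the nullcline intercepts: K1/α12 = 197/0.297 = 663 > K2 = 503; K2/α21 = 503/1.44 = 349 > K1 = 197.
Since both inequalities hold, each species can invade when rare, so the interior equilibrium is stable.

stable coexistence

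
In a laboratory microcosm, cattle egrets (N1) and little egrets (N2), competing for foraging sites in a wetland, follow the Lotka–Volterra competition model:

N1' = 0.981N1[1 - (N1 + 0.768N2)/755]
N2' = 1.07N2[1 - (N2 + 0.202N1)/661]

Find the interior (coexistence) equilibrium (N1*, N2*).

N1* ≈ 293, N2* ≈ 602

Setting both brackets to zero gives the nullclines N1 + 0.768N2 = 755 and 0.202N1 + N2 = 661.
Substituting N2 = 661 - 0.202N1 into the first: N1(1 - 0.768·0.202) = 755 - 0.768·661.
So N1* = 247/0.845 = 293, and then N2* = 661 - 0.202·293 = 602.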